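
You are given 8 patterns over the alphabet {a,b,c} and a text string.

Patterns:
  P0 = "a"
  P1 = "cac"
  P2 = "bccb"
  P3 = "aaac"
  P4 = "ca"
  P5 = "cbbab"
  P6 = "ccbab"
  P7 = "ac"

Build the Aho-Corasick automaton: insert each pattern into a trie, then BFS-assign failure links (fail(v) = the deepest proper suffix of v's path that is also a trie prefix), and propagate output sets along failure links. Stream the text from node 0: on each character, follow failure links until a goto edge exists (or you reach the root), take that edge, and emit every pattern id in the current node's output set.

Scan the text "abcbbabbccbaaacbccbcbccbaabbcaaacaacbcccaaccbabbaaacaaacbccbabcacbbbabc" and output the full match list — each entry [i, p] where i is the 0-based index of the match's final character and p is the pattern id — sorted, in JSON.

Build automaton:
Trie nodes:
  n0 'ε': a→1 b→5 c→2
  n1 'a': a→9 c→20  [P0 ends]
  n2 'c': a→3 b→12 c→16
  n3 'ca': c→4  [P4 ends]
  n4 'cac': ·  [P1 ends]
  n5 'b': c→6
  n6 'bc': c→7
  n7 'bcc': b→8
  n8 'bccb': ·  [P2 ends]
  n9 'aa': a→10
  n10 'aaa': c→11
  n11 'aaac': ·  [P3 ends]
  n12 'cb': b→13
  n13 'cbb': a→14
  n14 'cbba': b→15
  n15 'cbbab': ·  [P5 ends]
  n16 'cc': b→17
  n17 'ccb': a→18
  n18 'ccba': b→19
  n19 'ccbab': ·  [P6 ends]
  n20 'ac': ·  [P7 ends]

Failure links (BFS by depth):
  fail(1) 'a': from fail(0)=0 chase 'a': 0 ⇒ 0;  out={0}∪out(0)={0}
  fail(2) 'c': from fail(0)=0 chase 'c': 0 ⇒ 0;  out=∅∪out(0)=∅
  fail(5) 'b': from fail(0)=0 chase 'b': 0 ⇒ 0;  out=∅∪out(0)=∅
  fail(3) 'ca': from fail(2)=0 chase 'a': 0 ⇒ 1;  out={4}∪out(1)={0,4}
  fail(6) 'bc': from fail(5)=0 chase 'c': 0 ⇒ 2;  out=∅∪out(2)=∅
  fail(9) 'aa': from fail(1)=0 chase 'a': 0 ⇒ 1;  out=∅∪out(1)={0}
  fail(12) 'cb': from fail(2)=0 chase 'b': 0 ⇒ 5;  out=∅∪out(5)=∅
  fail(16) 'cc': from fail(2)=0 chase 'c': 0 ⇒ 2;  out=∅∪out(2)=∅
  fail(20) 'ac': from fail(1)=0 chase 'c': 0 ⇒ 2;  out={7}∪out(2)={7}
  fail(4) 'cac': from fail(3)=1 chase 'c': 1 ⇒ 20;  out={1}∪out(20)={1,7}
  fail(7) 'bcc': from fail(6)=2 chase 'c': 2 ⇒ 16;  out=∅∪out(16)=∅
  fail(10) 'aaa': from fail(9)=1 chase 'a': 1 ⇒ 9;  out=∅∪out(9)={0}
  fail(13) 'cbb': from fail(12)=5 chase 'b': 5→0 ⇒ 5;  out=∅∪out(5)=∅
  fail(17) 'ccb': from fail(16)=2 chase 'b': 2 ⇒ 12;  out=∅∪out(12)=∅
  fail(8) 'bccb': from fail(7)=16 chase 'b': 16 ⇒ 17;  out={2}∪out(17)={2}
  fail(11) 'aaac': from fail(10)=9 chase 'c': 9→1 ⇒ 20;  out={3}∪out(20)={3,7}
  fail(14) 'cbba': from fail(13)=5 chase 'a': 5→0 ⇒ 1;  out=∅∪out(1)={0}
  fail(18) 'ccba': from fail(17)=12 chase 'a': 12→5→0 ⇒ 1;  out=∅∪out(1)={0}
  fail(15) 'cbbab': from fail(14)=1 chase 'b': 1→0 ⇒ 5;  out={5}∪out(5)={5}
  fail(19) 'ccbab': from fail(18)=1 chase 'b': 1→0 ⇒ 5;  out={6}∪out(5)={6}

Scan:
pos 0 'a': at 1  ** P0@[0:0]
pos 1 'b': at 5 (via fail)
pos 2 'c': at 6
pos 3 'b': at 12 (via fail)
pos 4 'b': at 13
pos 5 'a': at 14  ** P0@[5:5]
pos 6 'b': at 15  ** P5@[2:6]
pos 7 'b': at 5 (via fail)
pos 8 'c': at 6
pos 9 'c': at 7
pos 10 'b': at 8  ** P2@[7:10]
pos 11 'a': at 18 (via fail)  ** P0@[11:11]
pos 12 'a': at 9 (via fail)  ** P0@[12:12]
pos 13 'a': at 10  ** P0@[13:13]
pos 14 'c': at 11  ** P3@[11:14],P7@[13:14]
pos 15 'b': at 12 (via fail)
pos 16 'c': at 6 (via fail)
pos 17 'c': at 7
pos 18 'b': at 8  ** P2@[15:18]
pos 19 'c': at 6 (via fail)
pos 20 'b': at 12 (via fail)
pos 21 'c': at 6 (via fail)
pos 22 'c': at 7
pos 23 'b': at 8  ** P2@[20:23]
pos 24 'a': at 18 (via fail)  ** P0@[24:24]
pos 25 'a': at 9 (via fail)  ** P0@[25:25]
pos 26 'b': at 5 (via fail)
pos 27 'b': at 5 (via fail)
pos 28 'c': at 6
pos 29 'a': at 3 (via fail)  ** P0@[29:29],P4@[28:29]
pos 30 'a': at 9 (via fail)  ** P0@[30:30]
pos 31 'a': at 10  ** P0@[31:31]
pos 32 'c': at 11  ** P3@[29:32],P7@[31:32]
pos 33 'a': at 3 (via fail)  ** P0@[33:33],P4@[32:33]
pos 34 'a': at 9 (via fail)  ** P0@[34:34]
pos 35 'c': at 20 (via fail)  ** P7@[34:35]
pos 36 'b': at 12 (via fail)
pos 37 'c': at 6 (via fail)
pos 38 'c': at 7
pos 39 'c': at 16 (via fail)
pos 40 'a': at 3 (via fail)  ** P0@[40:40],P4@[39:40]
pos 41 'a': at 9 (via fail)  ** P0@[41:41]
pos 42 'c': at 20 (via fail)  ** P7@[41:42]
pos 43 'c': at 16 (via fail)
pos 44 'b': at 17
pos 45 'a': at 18  ** P0@[45:45]
pos 46 'b': at 19  ** P6@[42:46]
pos 47 'b': at 5 (via fail)
pos 48 'a': at 1 (via fail)  ** P0@[48:48]
pos 49 'a': at 9  ** P0@[49:49]
pos 50 'a': at 10  ** P0@[50:50]
pos 51 'c': at 11  ** P3@[48:51],P7@[50:51]
pos 52 'a': at 3 (via fail)  ** P0@[52:52],P4@[51:52]
pos 53 'a': at 9 (via fail)  ** P0@[53:53]
pos 54 'a': at 10  ** P0@[54:54]
pos 55 'c': at 11  ** P3@[52:55],P7@[54:55]
pos 56 'b': at 12 (via fail)
pos 57 'c': at 6 (via fail)
pos 58 'c': at 7
pos 59 'b': at 8  ** P2@[56:59]
pos 60 'a': at 18 (via fail)  ** P0@[60:60]
pos 61 'b': at 19  ** P6@[57:61]
pos 62 'c': at 6 (via fail)
pos 63 'a': at 3 (via fail)  ** P0@[63:63],P4@[62:63]
pos 64 'c': at 4  ** P1@[62:64],P7@[63:64]
pos 65 'b': at 12 (via fail)
pos 66 'b': at 13
pos 67 'b': at 5 (via fail)
pos 68 'a': at 1 (via fail)  ** P0@[68:68]
pos 69 'b': at 5 (via fail)
pos 70 'c': at 6

Result: [[0,0],[5,0],[6,5],[10,2],[11,0],[12,0],[13,0],[14,3],[14,7],[18,2],[23,2],[24,0],[25,0],[29,0],[29,4],[30,0],[31,0],[32,3],[32,7],[33,0],[33,4],[34,0],[35,7],[40,0],[40,4],[41,0],[42,7],[45,0],[46,6],[48,0],[49,0],[50,0],[51,3],[51,7],[52,0],[52,4],[53,0],[54,0],[55,3],[55,7],[59,2],[60,0],[61,6],[63,0],[63,4],[64,1],[64,7],[68,0]]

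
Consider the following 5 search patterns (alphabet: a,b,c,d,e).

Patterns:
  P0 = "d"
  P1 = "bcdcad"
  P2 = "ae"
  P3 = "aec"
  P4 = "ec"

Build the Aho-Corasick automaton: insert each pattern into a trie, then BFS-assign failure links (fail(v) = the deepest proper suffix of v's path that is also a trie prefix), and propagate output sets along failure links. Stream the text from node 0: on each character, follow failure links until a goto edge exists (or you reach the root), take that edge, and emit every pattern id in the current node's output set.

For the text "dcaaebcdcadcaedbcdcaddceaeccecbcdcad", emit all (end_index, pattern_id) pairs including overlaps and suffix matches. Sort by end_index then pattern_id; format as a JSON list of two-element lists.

Construct AC machine:
Trie nodes:
  0='ε' goto a→8 b→2 d→1 e→11
  1='d' goto ·  ←P0
  2='b' goto c→3
  3='bc' goto d→4
  4='bcd' goto c→5
  5='bcdc' goto a→6
  6='bcdca' goto d→7
  7='bcdcad' goto ·  ←P1
  8='a' goto e→9
  9='ae' goto c→10  ←P2
  10='aec' goto ·  ←P3
  11='e' goto c→12
  12='ec' goto ·  ←P4

Failure links (BFS by depth):
  fail(1) 'd': from fail(0)=0 chase 'd': 0 ⇒ 0;  out={0}∪out(0)={0}
  fail(2) 'b': from fail(0)=0 chase 'b': 0 ⇒ 0;  out=∅∪out(0)=∅
  fail(8) 'a': from fail(0)=0 chase 'a': 0 ⇒ 0;  out=∅∪out(0)=∅
  fail(11) 'e': from fail(0)=0 chase 'e': 0 ⇒ 0;  out=∅∪out(0)=∅
  fail(3) 'bc': from fail(2)=0 chase 'c': 0 ⇒ 0;  out=∅∪out(0)=∅
  fail(9) 'ae': from fail(8)=0 chase 'e': 0 ⇒ 11;  out={2}∪out(11)={2}
  fail(12) 'ec': from fail(11)=0 chase 'c': 0 ⇒ 0;  out={4}∪out(0)={4}
  fail(4) 'bcd': from fail(3)=0 chase 'd': 0 ⇒ 1;  out=∅∪out(1)={0}
  fail(10) 'aec': from fail(9)=11 chase 'c': 11 ⇒ 12;  out={3}∪out(12)={3,4}
  fail(5) 'bcdc': from fail(4)=1 chase 'c': 1→0 ⇒ 0;  out=∅∪out(0)=∅
  fail(6) 'bcdca': from fail(5)=0 chase 'a': 0 ⇒ 8;  out=∅∪out(8)=∅
  fail(7) 'bcdcad': from fail(6)=8 chase 'd': 8→0 ⇒ 1;  out={1}∪out(1)={0,1}

Scan:
pos 0 'd': at 1  emit P0@[0:0]
pos 1 'c': at 0 (via fail)
pos 2 'a': at 8
pos 3 'a': at 8 (via fail)
pos 4 'e': at 9  emit P2@[3:4]
pos 5 'b': at 2 (via fail)
pos 6 'c': at 3
pos 7 'd': at 4  emit P0@[7:7]
pos 8 'c': at 5
pos 9 'a': at 6
pos 10 'd': at 7  emit P0@[10:10],P1@[5:10]
pos 11 'c': at 0 (via fail)
pos 12 'a': at 8
pos 13 'e': at 9  emit P2@[12:13]
pos 14 'd': at 1 (via fail)  emit P0@[14:14]
pos 15 'b': at 2 (via fail)
pos 16 'c': at 3
pos 17 'd': at 4  emit P0@[17:17]
pos 18 'c': at 5
pos 19 'a': at 6
pos 20 'd': at 7  emit P0@[20:20],P1@[15:20]
pos 21 'd': at 1 (via fail)  emit P0@[21:21]
pos 22 'c': at 0 (via fail)
pos 23 'e': at 11
pos 24 'a': at 8 (via fail)
pos 25 'e': at 9  emit P2@[24:25]
pos 26 'c': at 10  emit P3@[24:26],P4@[25:26]
pos 27 'c': at 0 (via fail)
pos 28 'e': at 11
pos 29 'c': at 12  emit P4@[28:29]
pos 30 'b': at 2 (via fail)
pos 31 'c': at 3
pos 32 'd': at 4  emit P0@[32:32]
pos 33 'c': at 5
pos 34 'a': at 6
pos 35 'd': at 7  emit P0@[35:35],P1@[30:35]

Matches: [[0,0],[4,2],[7,0],[10,0],[10,1],[13,2],[14,0],[17,0],[20,0],[20,1],[21,0],[25,2],[26,3],[26,4],[29,4],[32,0],[35,0],[35,1]]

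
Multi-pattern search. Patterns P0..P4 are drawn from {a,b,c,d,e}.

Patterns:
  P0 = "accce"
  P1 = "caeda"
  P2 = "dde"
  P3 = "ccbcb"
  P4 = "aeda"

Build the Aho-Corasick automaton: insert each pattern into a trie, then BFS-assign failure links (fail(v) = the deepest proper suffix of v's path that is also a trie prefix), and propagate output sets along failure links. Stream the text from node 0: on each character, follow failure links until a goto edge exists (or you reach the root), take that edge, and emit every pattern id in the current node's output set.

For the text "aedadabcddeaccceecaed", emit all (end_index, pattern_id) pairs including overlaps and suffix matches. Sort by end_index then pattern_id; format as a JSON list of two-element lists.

Construct AC machine:
Trie (insert patterns):
  n0 'ε': a→1 c→6 d→11
  n1 'a': c→2 e→18
  n2 'ac': c→3
  n3 'acc': c→4
  n4 'accc': e→5
  n5 'accce': ·  [P0 ends]
  n6 'c': a→7 c→14
  n7 'ca': e→8
  n8 'cae': d→9
  n9 'caed': a→10
  n10 'caeda': ·  [P1 ends]
  n11 'd': d→12
  n12 'dd': e→13
  n13 'dde': ·  [P2 ends]
  n14 'cc': b→15
  n15 'ccb': c→16
  n16 'ccbc': b→17
  n17 'ccbcb': ·  [P3 ends]
  n18 'ae': d→19
  n19 'aed': a→20
  n20 'aeda': ·  [P4 ends]

Failure links (BFS by depth):
  n1('a'): parent n0 fail=0; on 'a' 0 → fail=0;  out ∅∪∅=∅
  n6('c'): parent n0 fail=0; on 'c' 0 → fail=0;  out ∅∪∅=∅
  n11('d'): parent n0 fail=0; on 'd' 0 → fail=0;  out ∅∪∅=∅
  n2('ac'): parent n1 fail=0; on 'c' 0 → fail=6;  out ∅∪∅=∅
  n7('ca'): parent n6 fail=0; on 'a' 0 → fail=1;  out ∅∪∅=∅
  n12('dd'): parent n11 fail=0; on 'd' 0 → fail=11;  out ∅∪∅=∅
  n14('cc'): parent n6 fail=0; on 'c' 0 → fail=6;  out ∅∪∅=∅
  n18('ae'): parent n1 fail=0; on 'e' 0 → fail=0;  out ∅∪∅=∅
  n3('acc'): parent n2 fail=6; on 'c' 6 → fail=14;  out ∅∪∅=∅
  n8('cae'): parent n7 fail=1; on 'e' 1 → fail=18;  out ∅∪∅=∅
  n13('dde'): parent n12 fail=11; on 'e' 11→0 → fail=0;  out {2}∪∅={2}
  n15('ccb'): parent n14 fail=6; on 'b' 6→0 → fail=0;  out ∅∪∅=∅
  n19('aed'): parent n18 fail=0; on 'd' 0 → fail=11;  out ∅∪∅=∅
  n4('accc'): parent n3 fail=14; on 'c' 14→6 → fail=14;  out ∅∪∅=∅
  n9('caed'): parent n8 fail=18; on 'd' 18 → fail=19;  out ∅∪∅=∅
  n16('ccbc'): parent n15 fail=0; on 'c' 0 → fail=6;  out ∅∪∅=∅
  n20('aeda'): parent n19 fail=11; on 'a' 11→0 → fail=1;  out {4}∪∅={4}
  n5('accce'): parent n4 fail=14; on 'e' 14→6→0 → fail=0;  out {0}∪∅={0}
  n10('caeda'): parent n9 fail=19; on 'a' 19 → fail=20;  out {1}∪{4}={1,4}
  n17('ccbcb'): parent n16 fail=6; on 'b' 6→0 → fail=0;  out {3}∪∅={3}

Text stream:
[0] read 'a'  n0⇒n1
[1] read 'e'  n1⇒n18
[2] read 'd'  n18⇒n19
[3] read 'a'  n19⇒n20  ** P4@[0:3]
[4] read 'd'  n20⇒n11 (via fail)
[5] read 'a'  n11⇒n1 (via fail)
[6] read 'b'  n1⇒n0 (via fail)
[7] read 'c'  n0⇒n6
[8] read 'd'  n6⇒n11 (via fail)
[9] read 'd'  n11⇒n12
[10] read 'e'  n12⇒n13  ** P2@[8:10]
[11] read 'a'  n13⇒n1 (via fail)
[12] read 'c'  n1⇒n2
[13] read 'c'  n2⇒n3
[14] read 'c'  n3⇒n4
[15] read 'e'  n4⇒n5  ** P0@[11:15]
[16] read 'e'  n5⇒n0 (via fail)
[17] read 'c'  n0⇒n6
[18] read 'a'  n6⇒n7
[19] read 'e'  n7⇒n8
[20] read 'd'  n8⇒n9

Result: [[3,4],[10,2],[15,0]]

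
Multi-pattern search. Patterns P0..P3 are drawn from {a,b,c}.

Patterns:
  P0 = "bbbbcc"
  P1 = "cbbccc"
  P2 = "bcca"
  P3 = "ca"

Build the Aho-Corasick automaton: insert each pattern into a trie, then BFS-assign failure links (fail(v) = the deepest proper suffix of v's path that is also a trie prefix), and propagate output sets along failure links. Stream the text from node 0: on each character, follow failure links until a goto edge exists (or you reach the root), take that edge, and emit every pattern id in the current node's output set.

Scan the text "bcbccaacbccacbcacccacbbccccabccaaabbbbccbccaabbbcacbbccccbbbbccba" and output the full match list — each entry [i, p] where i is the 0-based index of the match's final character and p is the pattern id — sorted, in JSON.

Build:
Trie nodes:
  n0 'ε': b→1 c→7
  n1 'b': b→2 c→13
  n2 'bb': b→3
  n3 'bbb': b→4
  n4 'bbbb': c→5
  n5 'bbbbc': c→6
  n6 'bbbbcc': ·  [P0 ends]
  n7 'c': a→16 b→8
  n8 'cb': b→9
  n9 'cbb': c→10
  n10 'cbbc': c→11
  n11 'cbbcc': c→12
  n12 'cbbccc': ·  [P1 ends]
  n13 'bc': c→14
  n14 'bcc': a→15
  n15 'bcca': ·  [P2 ends]
  n16 'ca': ·  [P3 ends]

BFS fail/out derivation:
  n1('b'): parent n0 fail=0; on 'b' 0 → fail=0;  out ∅∪∅=∅
  n7('c'): parent n0 fail=0; on 'c' 0 → fail=0;  out ∅∪∅=∅
  n2('bb'): parent n1 fail=0; on 'b' 0 → fail=1;  out ∅∪∅=∅
  n8('cb'): parent n7 fail=0; on 'b' 0 → fail=1;  out ∅∪∅=∅
  n13('bc'): parent n1 fail=0; on 'c' 0 → fail=7;  out ∅∪∅=∅
  n16('ca'): parent n7 fail=0; on 'a' 0 → fail=0;  out {3}∪∅={3}
  n3('bbb'): parent n2 fail=1; on 'b' 1 → fail=2;  out ∅∪∅=∅
  n9('cbb'): parent n8 fail=1; on 'b' 1 → fail=2;  out ∅∪∅=∅
  n14('bcc'): parent n13 fail=7; on 'c' 7→0 → fail=7;  out ∅∪∅=∅
  n4('bbbb'): parent n3 fail=2; on 'b' 2 → fail=3;  out ∅∪∅=∅
  n10('cbbc'): parent n9 fail=2; on 'c' 2→1 → fail=13;  out ∅∪∅=∅
  n15('bcca'): parent n14 fail=7; on 'a' 7 → fail=16;  out {2}∪{3}={2,3}
  n5('bbbbc'): parent n4 fail=3; on 'c' 3→2→1 → fail=13;  out ∅∪∅=∅
  n11('cbbcc'): parent n10 fail=13; on 'c' 13 → fail=14;  out ∅∪∅=∅
  n6('bbbbcc'): parent n5 fail=13; on 'c' 13 → fail=14;  out {0}∪∅={0}
  n12('cbbccc'): parent n11 fail=14; on 'c' 14→7→0 → fail=7;  out {1}∪∅={1}

Run:
pos 0 'b': at 1
pos 1 'c': at 13
pos 2 'b': at 8 (via fail)
pos 3 'c': at 13 (via fail)
pos 4 'c': at 14
pos 5 'a': at 15  → match P2@[2:5],P3@[4:5]
pos 6 'a': at 0 (via fail)
pos 7 'c': at 7
pos 8 'b': at 8
pos 9 'c': at 13 (via fail)
pos 10 'c': at 14
pos 11 'a': at 15  → match P2@[8:11],P3@[10:11]
pos 12 'c': at 7 (via fail)
pos 13 'b': at 8
pos 14 'c': at 13 (via fail)
pos 15 'a': at 16 (via fail)  → match P3@[14:15]
pos 16 'c': at 7 (via fail)
pos 17 'c': at 7 (via fail)
pos 18 'c': at 7 (via fail)
pos 19 'a': at 16  → match P3@[18:19]
pos 20 'c': at 7 (via fail)
pos 21 'b': at 8
pos 22 'b': at 9
pos 23 'c': at 10
pos 24 'c': at 11
pos 25 'c': at 12  → match P1@[20:25]
pos 26 'c': at 7 (via fail)
pos 27 'a': at 16  → match P3@[26:27]
pos 28 'b': at 1 (via fail)
pos 29 'c': at 13
pos 30 'c': at 14
pos 31 'a': at 15  → match P2@[28:31],P3@[30:31]
pos 32 'a': at 0 (via fail)
pos 33 'a': at 0
pos 34 'b': at 1
pos 35 'b': at 2
pos 36 'b': at 3
pos 37 'b': at 4
pos 38 'c': at 5
pos 39 'c': at 6  → match P0@[34:39]
pos 40 'b': at 8 (via fail)
pos 41 'c': at 13 (via fail)
pos 42 'c': at 14
pos 43 'a': at 15  → match P2@[40:43],P3@[42:43]
pos 44 'a': at 0 (via fail)
pos 45 'b': at 1
pos 46 'b': at 2
pos 47 'b': at 3
pos 48 'c': at 13 (via fail)
pos 49 'a': at 16 (via fail)  → match P3@[48:49]
pos 50 'c': at 7 (via fail)
pos 51 'b': at 8
pos 52 'b': at 9
pos 53 'c': at 10
pos 54 'c': at 11
pos 55 'c': at 12  → match P1@[50:55]
pos 56 'c': at 7 (via fail)
pos 57 'b': at 8
pos 58 'b': at 9
pos 59 'b': at 3 (via fail)
pos 60 'b': at 4
pos 61 'c': at 5
pos 62 'c': at 6  → match P0@[57:62]
pos 63 'b': at 8 (via fail)
pos 64 'a': at 0 (via fail)

Result: [[5,2],[5,3],[11,2],[11,3],[15,3],[19,3],[25,1],[27,3],[31,2],[31,3],[39,0],[43,2],[43,3],[49,3],[55,1],[62,0]]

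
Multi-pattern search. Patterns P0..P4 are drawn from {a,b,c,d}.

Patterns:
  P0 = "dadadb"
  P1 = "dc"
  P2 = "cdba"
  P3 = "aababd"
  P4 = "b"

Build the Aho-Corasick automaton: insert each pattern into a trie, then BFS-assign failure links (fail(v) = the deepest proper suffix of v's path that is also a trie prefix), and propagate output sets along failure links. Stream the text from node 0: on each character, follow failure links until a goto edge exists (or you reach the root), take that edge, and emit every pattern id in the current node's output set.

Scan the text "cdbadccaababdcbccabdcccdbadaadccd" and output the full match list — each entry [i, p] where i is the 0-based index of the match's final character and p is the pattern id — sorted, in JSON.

Build automaton:
Trie nodes:
  0='ε' goto a→12 b→18 c→8 d→1
  1='d' goto a→2 c→7
  2='da' goto d→3
  3='dad' goto a→4
  4='dada' goto d→5
  5='dadad' goto b→6
  6='dadadb' goto ·  ←P0
  7='dc' goto ·  ←P1
  8='c' goto d→9
  9='cd' goto b→10
  10='cdb' goto a→11
  11='cdba' goto ·  ←P2
  12='a' goto a→13
  13='aa' goto b→14
  14='aab' goto a→15
  15='aaba' goto b→16
  16='aabab' goto d→17
  17='aababd' goto ·  ←P3
  18='b' goto ·  ←P4

BFS fail/out derivation:
  n1('d'): parent n0 fail=0; on 'd' 0 → fail=0;  out ∅∪∅=∅
  n8('c'): parent n0 fail=0; on 'c' 0 → fail=0;  out ∅∪∅=∅
  n12('a'): parent n0 fail=0; on 'a' 0 → fail=0;  out ∅∪∅=∅
  n18('b'): parent n0 fail=0; on 'b' 0 → fail=0;  out {4}∪∅={4}
  n2('da'): parent n1 fail=0; on 'a' 0 → fail=12;  out ∅∪∅=∅
  n7('dc'): parent n1 fail=0; on 'c' 0 → fail=8;  out {1}∪∅={1}
  n9('cd'): parent n8 fail=0; on 'd' 0 → fail=1;  out ∅∪∅=∅
  n13('aa'): parent n12 fail=0; on 'a' 0 → fail=12;  out ∅∪∅=∅
  n3('dad'): parent n2 fail=12; on 'd' 12→0 → fail=1;  out ∅∪∅=∅
  n10('cdb'): parent n9 fail=1; on 'b' 1→0 → fail=18;  out ∅∪{4}={4}
  n14('aab'): parent n13 fail=12; on 'b' 12→0 → fail=18;  out ∅∪{4}={4}
  n4('dada'): parent n3 fail=1; on 'a' 1 → fail=2;  out ∅∪∅=∅
  n11('cdba'): parent n10 fail=18; on 'a' 18→0 → fail=12;  out {2}∪∅={2}
  n15('aaba'): parent n14 fail=18; on 'a' 18→0 → fail=12;  out ∅∪∅=∅
  n5('dadad'): parent n4 fail=2; on 'd' 2 → fail=3;  out ∅∪∅=∅
  n16('aabab'): parent n15 fail=12; on 'b' 12→0 → fail=18;  out ∅∪{4}={4}
  n6('dadadb'): parent n5 fail=3; on 'b' 3→1→0 → fail=18;  out {0}∪{4}={0,4}
  n17('aababd'): parent n16 fail=18; on 'd' 18→0 → fail=1;  out {3}∪∅={3}

Scan:
pos 0 'c': at 8
pos 1 'd': at 9
pos 2 'b': at 10  ** P4@[2:2]
pos 3 'a': at 11  ** P2@[0:3]
pos 4 'd': at 1 (fail-walked)
pos 5 'c': at 7  ** P1@[4:5]
pos 6 'c': at 8 (fail-walked)
pos 7 'a': at 12 (fail-walked)
pos 8 'a': at 13
pos 9 'b': at 14  ** P4@[9:9]
pos 10 'a': at 15
pos 11 'b': at 16  ** P4@[11:11]
pos 12 'd': at 17  ** P3@[7:12]
pos 13 'c': at 7 (fail-walked)  ** P1@[12:13]
pos 14 'b': at 18 (fail-walked)  ** P4@[14:14]
pos 15 'c': at 8 (fail-walked)
pos 16 'c': at 8 (fail-walked)
pos 17 'a': at 12 (fail-walked)
pos 18 'b': at 18 (fail-walked)  ** P4@[18:18]
pos 19 'd': at 1 (fail-walked)
pos 20 'c': at 7  ** P1@[19:20]
pos 21 'c': at 8 (fail-walked)
pos 22 'c': at 8 (fail-walked)
pos 23 'd': at 9
pos 24 'b': at 10  ** P4@[24:24]
pos 25 'a': at 11  ** P2@[22:25]
pos 26 'd': at 1 (fail-walked)
pos 27 'a': at 2
pos 28 'a': at 13 (fail-walked)
pos 29 'd': at 1 (fail-walked)
pos 30 'c': at 7  ** P1@[29:30]
pos 31 'c': at 8 (fail-walked)
pos 32 'd': at 9

Matches: [[2,4],[3,2],[5,1],[9,4],[11,4],[12,3],[13,1],[14,4],[18,4],[20,1],[24,4],[25,2],[30,1]]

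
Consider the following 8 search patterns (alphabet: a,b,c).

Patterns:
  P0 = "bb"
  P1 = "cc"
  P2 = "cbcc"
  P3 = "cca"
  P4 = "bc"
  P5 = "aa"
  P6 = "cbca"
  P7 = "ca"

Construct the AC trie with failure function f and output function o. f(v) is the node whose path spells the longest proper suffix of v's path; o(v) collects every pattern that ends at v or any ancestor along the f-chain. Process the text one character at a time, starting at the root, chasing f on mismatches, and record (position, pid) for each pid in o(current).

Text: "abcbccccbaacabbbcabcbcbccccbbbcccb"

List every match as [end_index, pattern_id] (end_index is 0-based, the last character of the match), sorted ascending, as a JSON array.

Construct AC machine:
Trie (insert patterns):
  n0 'ε': a→10 b→1 c→3
  n1 'b': b→2 c→9
  n2 'bb': ·  [P0 ends]
  n3 'c': a→13 b→5 c→4
  n4 'cc': a→8  [P1 ends]
  n5 'cb': c→6
  n6 'cbc': a→12 c→7
  n7 'cbcc': ·  [P2 ends]
  n8 'cca': ·  [P3 ends]
  n9 'bc': ·  [P4 ends]
  n10 'a': a→11
  n11 'aa': ·  [P5 ends]
  n12 'cbca': ·  [P6 ends]
  n13 'ca': ·  [P7 ends]

Failure links (BFS by depth):
  n1('b'): parent n0 fail=0; on 'b' 0 → fail=0;  out ∅∪∅=∅
  n3('c'): parent n0 fail=0; on 'c' 0 → fail=0;  out ∅∪∅=∅
  n10('a'): parent n0 fail=0; on 'a' 0 → fail=0;  out ∅∪∅=∅
  n2('bb'): parent n1 fail=0; on 'b' 0 → fail=1;  out {0}∪∅={0}
  n4('cc'): parent n3 fail=0; on 'c' 0 → fail=3;  out {1}∪∅={1}
  n5('cb'): parent n3 fail=0; on 'b' 0 → fail=1;  out ∅∪∅=∅
  n9('bc'): parent n1 fail=0; on 'c' 0 → fail=3;  out {4}∪∅={4}
  n11('aa'): parent n10 fail=0; on 'a' 0 → fail=10;  out {5}∪∅={5}
  n13('ca'): parent n3 fail=0; on 'a' 0 → fail=10;  out {7}∪∅={7}
  n6('cbc'): parent n5 fail=1; on 'c' 1 → fail=9;  out ∅∪{4}={4}
  n8('cca'): parent n4 fail=3; on 'a' 3 → fail=13;  out {3}∪{7}={3,7}
  n7('cbcc'): parent n6 fail=9; on 'c' 9→3 → fail=4;  out {2}∪{1}={1,2}
  n12('cbca'): parent n6 fail=9; on 'a' 9→3 → fail=13;  out {6}∪{7}={6,7}

Text stream:
[0] read 'a'  n0⇒n10
[1] read 'b'  n10⇒n1 (fail-walked)
[2] read 'c'  n1⇒n9  emit P4@[1:2]
[3] read 'b'  n9⇒n5 (fail-walked)
[4] read 'c'  n5⇒n6  emit P4@[3:4]
[5] read 'c'  n6⇒n7  emit P1@[4:5],P2@[2:5]
[6] read 'c'  n7⇒n4 (fail-walked)  emit P1@[5:6]
[7] read 'c'  n4⇒n4 (fail-walked)  emit P1@[6:7]
[8] read 'b'  n4⇒n5 (fail-walked)
[9] read 'a'  n5⇒n10 (fail-walked)
[10] read 'a'  n10⇒n11  emit P5@[9:10]
[11] read 'c'  n11⇒n3 (fail-walked)
[12] read 'a'  n3⇒n13  emit P7@[11:12]
[13] read 'b'  n13⇒n1 (fail-walked)
[14] read 'b'  n1⇒n2  emit P0@[13:14]
[15] read 'b'  n2⇒n2 (fail-walked)  emit P0@[14:15]
[16] read 'c'  n2⇒n9 (fail-walked)  emit P4@[15:16]
[17] read 'a'  n9⇒n13 (fail-walked)  emit P7@[16:17]
[18] read 'b'  n13⇒n1 (fail-walked)
[19] read 'c'  n1⇒n9  emit P4@[18:19]
[20] read 'b'  n9⇒n5 (fail-walked)
[21] read 'c'  n5⇒n6  emit P4@[20:21]
[22] read 'b'  n6⇒n5 (fail-walked)
[23] read 'c'  n5⇒n6  emit P4@[22:23]
[24] read 'c'  n6⇒n7  emit P1@[23:24],P2@[21:24]
[25] read 'c'  n7⇒n4 (fail-walked)  emit P1@[24:25]
[26] read 'c'  n4⇒n4 (fail-walked)  emit P1@[25:26]
[27] read 'b'  n4⇒n5 (fail-walked)
[28] read 'b'  n5⇒n2 (fail-walked)  emit P0@[27:28]
[29] read 'b'  n2⇒n2 (fail-walked)  emit P0@[28:29]
[30] read 'c'  n2⇒n9 (fail-walked)  emit P4@[29:30]
[31] read 'c'  n9⇒n4 (fail-walked)  emit P1@[30:31]
[32] read 'c'  n4⇒n4 (fail-walked)  emit P1@[31:32]
[33] read 'b'  n4⇒n5 (fail-walked)

Result: [[2,4],[4,4],[5,1],[5,2],[6,1],[7,1],[10,5],[12,7],[14,0],[15,0],[16,4],[17,7],[19,4],[21,4],[23,4],[24,1],[24,2],[25,1],[26,1],[28,0],[29,0],[30,4],[31,1],[32,1]]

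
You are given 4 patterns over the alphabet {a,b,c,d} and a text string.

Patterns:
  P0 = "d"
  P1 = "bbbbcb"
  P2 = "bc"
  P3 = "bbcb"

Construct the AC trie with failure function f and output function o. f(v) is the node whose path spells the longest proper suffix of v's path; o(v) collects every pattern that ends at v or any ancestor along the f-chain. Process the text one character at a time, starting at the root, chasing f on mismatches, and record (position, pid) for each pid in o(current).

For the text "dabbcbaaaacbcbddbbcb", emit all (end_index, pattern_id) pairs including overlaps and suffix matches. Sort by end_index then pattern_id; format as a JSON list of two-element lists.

Construct AC machine:
Trie nodes:
  n0 'ε': b→2 d→1
  n1 'd': ·  ←P0
  n2 'b': b→3 c→8
  n3 'bb': b→4 c→9
  n4 'bbb': b→5
  n5 'bbbb': c→6
  n6 'bbbbc': b→7
  n7 'bbbbcb': ·  ←P1
  n8 'bc': ·  ←P2
  n9 'bbc': b→10
  n10 'bbcb': ·  ←P3

Failure links (BFS by depth):
  fail(1) 'd': from fail(0)=0 chase 'd': 0 ⇒ 0;  out={0}∪out(0)={0}
  fail(2) 'b': from fail(0)=0 chase 'b': 0 ⇒ 0;  out=∅∪out(0)=∅
  fail(3) 'bb': from fail(2)=0 chase 'b': 0 ⇒ 2;  out=∅∪out(2)=∅
  fail(8) 'bc': from fail(2)=0 chase 'c': 0 ⇒ 0;  out={2}∪out(0)={2}
  fail(4) 'bbb': from fail(3)=2 chase 'b': 2 ⇒ 3;  out=∅∪out(3)=∅
  fail(9) 'bbc': from fail(3)=2 chase 'c': 2 ⇒ 8;  out=∅∪out(8)={2}
  fail(5) 'bbbb': from fail(4)=3 chase 'b': 3 ⇒ 4;  out=∅∪out(4)=∅
  fail(10) 'bbcb': from fail(9)=8 chase 'b': 8→0 ⇒ 2;  out={3}∪out(2)={3}
  fail(6) 'bbbbc': from fail(5)=4 chase 'c': 4→3 ⇒ 9;  out=∅∪out(9)={2}
  fail(7) 'bbbbcb': from fail(6)=9 chase 'b': 9 ⇒ 10;  out={1}∪out(10)={1,3}

Text stream:
i=0 'd': node 0→1  emit P0@[0:0]
i=1 'a': node 1→0 ·f
i=2 'b': node 0→2
i=3 'b': node 2→3
i=4 'c': node 3→9  emit P2@[3:4]
i=5 'b': node 9→10  emit P3@[2:5]
i=6 'a': node 10→0 ·f
i=7 'a': node 0→0
i=8 'a': node 0→0
i=9 'a': node 0→0
i=10 'c': node 0→0
i=11 'b': node 0→2
i=12 'c': node 2→8  emit P2@[11:12]
i=13 'b': node 8→2 ·f
i=14 'd': node 2→1 ·f  emit P0@[14:14]
i=15 'd': node 1→1 ·f  emit P0@[15:15]
i=16 'b': node 1→2 ·f
i=17 'b': node 2→3
i=18 'c': node 3→9  emit P2@[17:18]
i=19 'b': node 9→10  emit P3@[16:19]

Result: [[0,0],[4,2],[5,3],[12,2],[14,0],[15,0],[18,2],[19,3]]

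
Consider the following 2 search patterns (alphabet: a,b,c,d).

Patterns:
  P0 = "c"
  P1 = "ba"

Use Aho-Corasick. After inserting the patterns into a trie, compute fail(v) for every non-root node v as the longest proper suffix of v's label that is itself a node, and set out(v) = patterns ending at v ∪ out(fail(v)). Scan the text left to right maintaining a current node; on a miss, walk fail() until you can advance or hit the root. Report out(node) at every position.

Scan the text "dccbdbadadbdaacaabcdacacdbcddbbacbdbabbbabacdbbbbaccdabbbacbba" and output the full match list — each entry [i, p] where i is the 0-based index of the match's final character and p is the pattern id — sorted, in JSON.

Construct AC machine:
Trie (insert patterns):
  0='ε' goto b→2 c→1
  1='c' goto ·  [P0 ends]
  2='b' goto a→3
  3='ba' goto ·  [P1 ends]

Failure links (BFS by depth):
  n1('c'): parent n0 fail=0; on 'c' 0 → fail=0;  out {0}∪∅={0}
  n2('b'): parent n0 fail=0; on 'b' 0 → fail=0;  out ∅∪∅=∅
  n3('ba'): parent n2 fail=0; on 'a' 0 → fail=0;  out {1}∪∅={1}

Scan:
[0] read 'd'  n0⇒n0
[1] read 'c'  n0⇒n1  emit P0@[1:1]
[2] read 'c'  n1⇒n1 (via fail)  emit P0@[2:2]
[3] read 'b'  n1⇒n2 (via fail)
[4] read 'd'  n2⇒n0 (via fail)
[5] read 'b'  n0⇒n2
[6] read 'a'  n2⇒n3  emit P1@[5:6]
[7] read 'd'  n3⇒n0 (via fail)
[8] read 'a'  n0⇒n0
[9] read 'd'  n0⇒n0
[10] read 'b'  n0⇒n2
[11] read 'd'  n2⇒n0 (via fail)
[12] read 'a'  n0⇒n0
[13] read 'a'  n0⇒n0
[14] read 'c'  n0⇒n1  emit P0@[14:14]
[15] read 'a'  n1⇒n0 (via fail)
[16] read 'a'  n0⇒n0
[17] read 'b'  n0⇒n2
[18] read 'c'  n2⇒n1 (via fail)  emit P0@[18:18]
[19] read 'd'  n1⇒n0 (via fail)
[20] read 'a'  n0⇒n0
[21] read 'c'  n0⇒n1  emit P0@[21:21]
[22] read 'a'  n1⇒n0 (via fail)
[23] read 'c'  n0⇒n1  emit P0@[23:23]
[24] read 'd'  n1⇒n0 (via fail)
[25] read 'b'  n0⇒n2
[26] read 'c'  n2⇒n1 (via fail)  emit P0@[26:26]
[27] read 'd'  n1⇒n0 (via fail)
[28] read 'd'  n0⇒n0
[29] read 'b'  n0⇒n2
[30] read 'b'  n2⇒n2 (via fail)
[31] read 'a'  n2⇒n3  emit P1@[30:31]
[32] read 'c'  n3⇒n1 (via fail)  emit P0@[32:32]
[33] read 'b'  n1⇒n2 (via fail)
[34] read 'd'  n2⇒n0 (via fail)
[35] read 'b'  n0⇒n2
[36] read 'a'  n2⇒n3  emit P1@[35:36]
[37] read 'b'  n3⇒n2 (via fail)
[38] read 'b'  n2⇒n2 (via fail)
[39] read 'b'  n2⇒n2 (via fail)
[40] read 'a'  n2⇒n3  emit P1@[39:40]
[41] read 'b'  n3⇒n2 (via fail)
[42] read 'a'  n2⇒n3  emit P1@[41:42]
[43] read 'c'  n3⇒n1 (via fail)  emit P0@[43:43]
[44] read 'd'  n1⇒n0 (via fail)
[45] read 'b'  n0⇒n2
[46] read 'b'  n2⇒n2 (via fail)
[47] read 'b'  n2⇒n2 (via fail)
[48] read 'b'  n2⇒n2 (via fail)
[49] read 'a'  n2⇒n3  emit P1@[48:49]
[50] read 'c'  n3⇒n1 (via fail)  emit P0@[50:50]
[51] read 'c'  n1⇒n1 (via fail)  emit P0@[51:51]
[52] read 'd'  n1⇒n0 (via fail)
[53] read 'a'  n0⇒n0
[54] read 'b'  n0⇒n2
[55] read 'b'  n2⇒n2 (via fail)
[56] read 'b'  n2⇒n2 (via fail)
[57] read 'a'  n2⇒n3  emit P1@[56:57]
[58] read 'c'  n3⇒n1 (via fail)  emit P0@[58:58]
[59] read 'b'  n1⇒n2 (via fail)
[60] read 'b'  n2⇒n2 (via fail)
[61] read 'a'  n2⇒n3  emit P1@[60:61]

All matches (sorted): [[1,0],[2,0],[6,1],[14,0],[18,0],[21,0],[23,0],[26,0],[31,1],[32,0],[36,1],[40,1],[42,1],[43,0],[49,1],[50,0],[51,0],[57,1],[58,0],[61,1]]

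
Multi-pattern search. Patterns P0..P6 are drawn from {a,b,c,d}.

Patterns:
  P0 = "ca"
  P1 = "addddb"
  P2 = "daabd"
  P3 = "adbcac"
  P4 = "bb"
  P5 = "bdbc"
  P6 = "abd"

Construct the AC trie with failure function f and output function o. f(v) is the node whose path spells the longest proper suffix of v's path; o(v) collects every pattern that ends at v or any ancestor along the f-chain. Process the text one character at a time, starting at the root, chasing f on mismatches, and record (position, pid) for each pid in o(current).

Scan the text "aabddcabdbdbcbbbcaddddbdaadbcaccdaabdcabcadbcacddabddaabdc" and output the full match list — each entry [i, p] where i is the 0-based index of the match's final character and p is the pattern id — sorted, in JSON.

Build automaton:
Trie (insert patterns):
  0='ε' goto a→3 b→18 c→1 d→9
  1='c' goto a→2
  2='ca' goto ·  ←P0
  3='a' goto b→23 d→4
  4='ad' goto b→14 d→5
  5='add' goto d→6
  6='addd' goto d→7
  7='adddd' goto b→8
  8='addddb' goto ·  ←P1
  9='d' goto a→10
  10='da' goto a→11
  11='daa' goto b→12
  12='daab' goto d→13
  13='daabd' goto ·  ←P2
  14='adb' goto c→15
  15='adbc' goto a→16
  16='adbca' goto c→17
  17='adbcac' goto ·  ←P3
  18='b' goto b→19 d→20
  19='bb' goto ·  ←P4
  20='bd' goto b→21
  21='bdb' goto c→22
  22='bdbc' goto ·  ←P5
  23='ab' goto d→24
  24='abd' goto ·  ←P6

Failure links (BFS by depth):
  fail(1) 'c': from fail(0)=0 chase 'c': 0 ⇒ 0;  out=∅∪out(0)=∅
  fail(3) 'a': from fail(0)=0 chase 'a': 0 ⇒ 0;  out=∅∪out(0)=∅
  fail(9) 'd': from fail(0)=0 chase 'd': 0 ⇒ 0;  out=∅∪out(0)=∅
  fail(18) 'b': from fail(0)=0 chase 'b': 0 ⇒ 0;  out=∅∪out(0)=∅
  fail(2) 'ca': from fail(1)=0 chase 'a': 0 ⇒ 3;  out={0}∪out(3)={0}
  fail(4) 'ad': from fail(3)=0 chase 'd': 0 ⇒ 9;  out=∅∪out(9)=∅
  fail(10) 'da': from fail(9)=0 chase 'a': 0 ⇒ 3;  out=∅∪out(3)=∅
  fail(19) 'bb': from fail(18)=0 chase 'b': 0 ⇒ 18;  out={4}∪out(18)={4}
  fail(20) 'bd': from fail(18)=0 chase 'd': 0 ⇒ 9;  out=∅∪out(9)=∅
  fail(23) 'ab': from fail(3)=0 chase 'b': 0 ⇒ 18;  out=∅∪out(18)=∅
  fail(5) 'add': from fail(4)=9 chase 'd': 9→0 ⇒ 9;  out=∅∪out(9)=∅
  fail(11) 'daa': from fail(10)=3 chase 'a': 3→0 ⇒ 3;  out=∅∪out(3)=∅
  fail(14) 'adb': from fail(4)=9 chase 'b': 9→0 ⇒ 18;  out=∅∪out(18)=∅
  fail(21) 'bdb': from fail(20)=9 chase 'b': 9→0 ⇒ 18;  out=∅∪out(18)=∅
  fail(24) 'abd': from fail(23)=18 chase 'd': 18 ⇒ 20;  out={6}∪out(20)={6}
  fail(6) 'addd': from fail(5)=9 chase 'd': 9→0 ⇒ 9;  out=∅∪out(9)=∅
  fail(12) 'daab': from fail(11)=3 chase 'b': 3 ⇒ 23;  out=∅∪out(23)=∅
  fail(15) 'adbc': from fail(14)=18 chase 'c': 18→0 ⇒ 1;  out=∅∪out(1)=∅
  fail(22) 'bdbc': from fail(21)=18 chase 'c': 18→0 ⇒ 1;  out={5}∪out(1)={5}
  fail(7) 'adddd': from fail(6)=9 chase 'd': 9→0 ⇒ 9;  out=∅∪out(9)=∅
  fail(13) 'daabd': from fail(12)=23 chase 'd': 23 ⇒ 24;  out={2}∪out(24)={2,6}
  fail(16) 'adbca': from fail(15)=1 chase 'a': 1 ⇒ 2;  out=∅∪out(2)={0}
  fail(8) 'addddb': from fail(7)=9 chase 'b': 9→0 ⇒ 18;  out={1}∪out(18)={1}
  fail(17) 'adbcac': from fail(16)=2 chase 'c': 2→3→0 ⇒ 1;  out={3}∪out(1)={3}

Run:
i=0 'a': node 0→3
i=1 'a': node 3→3 ·f
i=2 'b': node 3→23
i=3 'd': node 23→24  ** P6@[1:3]
i=4 'd': node 24→9 ·f
i=5 'c': node 9→1 ·f
i=6 'a': node 1→2  ** P0@[5:6]
i=7 'b': node 2→23 ·f
i=8 'd': node 23→24  ** P6@[6:8]
i=9 'b': node 24→21 ·f
i=10 'd': node 21→20 ·f
i=11 'b': node 20→21
i=12 'c': node 21→22  ** P5@[9:12]
i=13 'b': node 22→18 ·f
i=14 'b': node 18→19  ** P4@[13:14]
i=15 'b': node 19→19 ·f  ** P4@[14:15]
i=16 'c': node 19→1 ·f
i=17 'a': node 1→2  ** P0@[16:17]
i=18 'd': node 2→4 ·f
i=19 'd': node 4→5
i=20 'd': node 5→6
i=21 'd': node 6→7
i=22 'b': node 7→8  ** P1@[17:22]
i=23 'd': node 8→20 ·f
i=24 'a': node 20→10 ·f
i=25 'a': node 10→11
i=26 'd': node 11→4 ·f
i=27 'b': node 4→14
i=28 'c': node 14→15
i=29 'a': node 15→16  ** P0@[28:29]
i=30 'c': node 16→17  ** P3@[25:30]
i=31 'c': node 17→1 ·f
i=32 'd': node 1→9 ·f
i=33 'a': node 9→10
i=34 'a': node 10→11
i=35 'b': node 11→12
i=36 'd': node 12→13  ** P2@[32:36],P6@[34:36]
i=37 'c': node 13→1 ·f
i=38 'a': node 1→2  ** P0@[37:38]
i=39 'b': node 2→23 ·f
i=40 'c': node 23→1 ·f
i=41 'a': node 1→2  ** P0@[40:41]
i=42 'd': node 2→4 ·f
i=43 'b': node 4→14
i=44 'c': node 14→15
i=45 'a': node 15→16  ** P0@[44:45]
i=46 'c': node 16→17  ** P3@[41:46]
i=47 'd': node 17→9 ·f
i=48 'd': node 9→9 ·f
i=49 'a': node 9→10
i=50 'b': node 10→23 ·f
i=51 'd': node 23→24  ** P6@[49:51]
i=52 'd': node 24→9 ·f
i=53 'a': node 9→10
i=54 'a': node 10→11
i=55 'b': node 11→12
i=56 'd': node 12→13  ** P2@[52:56],P6@[54:56]
i=57 'c': node 13→1 ·f

Result: [[3,6],[6,0],[8,6],[12,5],[14,4],[15,4],[17,0],[22,1],[29,0],[30,3],[36,2],[36,6],[38,0],[41,0],[45,0],[46,3],[51,6],[56,2],[56,6]]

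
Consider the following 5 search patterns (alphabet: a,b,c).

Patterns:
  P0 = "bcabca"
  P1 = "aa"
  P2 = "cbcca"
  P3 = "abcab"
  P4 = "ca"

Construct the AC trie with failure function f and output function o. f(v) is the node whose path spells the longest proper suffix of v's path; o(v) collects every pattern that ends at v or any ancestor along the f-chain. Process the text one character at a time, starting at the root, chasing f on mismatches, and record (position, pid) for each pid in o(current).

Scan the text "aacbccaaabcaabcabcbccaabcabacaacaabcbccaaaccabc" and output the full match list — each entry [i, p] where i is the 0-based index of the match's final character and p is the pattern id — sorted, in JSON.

Build automaton:
Trie nodes:
  0='ε' goto a→7 b→1 c→9
  1='b' goto c→2
  2='bc' goto a→3
  3='bca' goto b→4
  4='bcab' goto c→5
  5='bcabc' goto a→6
  6='bcabca' goto ·  [P0 ends]
  7='a' goto a→8 b→14
  8='aa' goto ·  [P1 ends]
  9='c' goto a→18 b→10
  10='cb' goto c→11
  11='cbc' goto c→12
  12='cbcc' goto a→13
  13='cbcca' goto ·  [P2 ends]
  14='ab' goto c→15
  15='abc' goto a→16
  16='abca' goto b→17
  17='abcab' goto ·  [P3 ends]
  18='ca' goto ·  [P4 ends]

Failure links (BFS by depth):
  fail(1) 'b': from fail(0)=0 chase 'b': 0 ⇒ 0;  out=∅∪out(0)=∅
  fail(7) 'a': from fail(0)=0 chase 'a': 0 ⇒ 0;  out=∅∪out(0)=∅
  fail(9) 'c': from fail(0)=0 chase 'c': 0 ⇒ 0;  out=∅∪out(0)=∅
  fail(2) 'bc': from fail(1)=0 chase 'c': 0 ⇒ 9;  out=∅∪out(9)=∅
  fail(8) 'aa': from fail(7)=0 chase 'a': 0 ⇒ 7;  out={1}∪out(7)={1}
  fail(10) 'cb': from fail(9)=0 chase 'b': 0 ⇒ 1;  out=∅∪out(1)=∅
  fail(14) 'ab': from fail(7)=0 chase 'b': 0 ⇒ 1;  out=∅∪out(1)=∅
  fail(18) 'ca': from fail(9)=0 chase 'a': 0 ⇒ 7;  out={4}∪out(7)={4}
  fail(3) 'bca': from fail(2)=9 chase 'a': 9 ⇒ 18;  out=∅∪out(18)={4}
  fail(11) 'cbc': from fail(10)=1 chase 'c': 1 ⇒ 2;  out=∅∪out(2)=∅
  fail(15) 'abc': from fail(14)=1 chase 'c': 1 ⇒ 2;  out=∅∪out(2)=∅
  fail(4) 'bcab': from fail(3)=18 chase 'b': 18→7 ⇒ 14;  out=∅∪out(14)=∅
  fail(12) 'cbcc': from fail(11)=2 chase 'c': 2→9→0 ⇒ 9;  out=∅∪out(9)=∅
  fail(16) 'abca': from fail(15)=2 chase 'a': 2 ⇒ 3;  out=∅∪out(3)={4}
  fail(5) 'bcabc': from fail(4)=14 chase 'c': 14 ⇒ 15;  out=∅∪out(15)=∅
  fail(13) 'cbcca': from fail(12)=9 chase 'a': 9 ⇒ 18;  out={2}∪out(18)={2,4}
  fail(17) 'abcab': from fail(16)=3 chase 'b': 3 ⇒ 4;  out={3}∪out(4)={3}
  fail(6) 'bcabca': from fail(5)=15 chase 'a': 15 ⇒ 16;  out={0}∪out(16)={0,4}

Scan:
pos 0 'a': at 7
pos 1 'a': at 8  emit P1@[0:1]
pos 2 'c': at 9 ·f
pos 3 'b': at 10
pos 4 'c': at 11
pos 5 'c': at 12
pos 6 'a': at 13  emit P2@[2:6],P4@[5:6]
pos 7 'a': at 8 ·f  emit P1@[6:7]
pos 8 'a': at 8 ·f  emit P1@[7:8]
pos 9 'b': at 14 ·f
pos 10 'c': at 15
pos 11 'a': at 16  emit P4@[10:11]
pos 12 'a': at 8 ·f  emit P1@[11:12]
pos 13 'b': at 14 ·f
pos 14 'c': at 15
pos 15 'a': at 16  emit P4@[14:15]
pos 16 'b': at 17  emit P3@[12:16]
pos 17 'c': at 5 ·f
pos 18 'b': at 10 ·f
pos 19 'c': at 11
pos 20 'c': at 12
pos 21 'a': at 13  emit P2@[17:21],P4@[20:21]
pos 22 'a': at 8 ·f  emit P1@[21:22]
pos 23 'b': at 14 ·f
pos 24 'c': at 15
pos 25 'a': at 16  emit P4@[24:25]
pos 26 'b': at 17  emit P3@[22:26]
pos 27 'a': at 7 ·f
pos 28 'c': at 9 ·f
pos 29 'a': at 18  emit P4@[28:29]
pos 30 'a': at 8 ·f  emit P1@[29:30]
pos 31 'c': at 9 ·f
pos 32 'a': at 18  emit P4@[31:32]
pos 33 'a': at 8 ·f  emit P1@[32:33]
pos 34 'b': at 14 ·f
pos 35 'c': at 15
pos 36 'b': at 10 ·f
pos 37 'c': at 11
pos 38 'c': at 12
pos 39 'a': at 13  emit P2@[35:39],P4@[38:39]
pos 40 'a': at 8 ·f  emit P1@[39:40]
pos 41 'a': at 8 ·f  emit P1@[40:41]
pos 42 'c': at 9 ·f
pos 43 'c': at 9 ·f
pos 44 'a': at 18  emit P4@[43:44]
pos 45 'b': at 14 ·f
pos 46 'c': at 15

Matches: [[1,1],[6,2],[6,4],[7,1],[8,1],[11,4],[12,1],[15,4],[16,3],[21,2],[21,4],[22,1],[25,4],[26,3],[29,4],[30,1],[32,4],[33,1],[39,2],[39,4],[40,1],[41,1],[44,4]]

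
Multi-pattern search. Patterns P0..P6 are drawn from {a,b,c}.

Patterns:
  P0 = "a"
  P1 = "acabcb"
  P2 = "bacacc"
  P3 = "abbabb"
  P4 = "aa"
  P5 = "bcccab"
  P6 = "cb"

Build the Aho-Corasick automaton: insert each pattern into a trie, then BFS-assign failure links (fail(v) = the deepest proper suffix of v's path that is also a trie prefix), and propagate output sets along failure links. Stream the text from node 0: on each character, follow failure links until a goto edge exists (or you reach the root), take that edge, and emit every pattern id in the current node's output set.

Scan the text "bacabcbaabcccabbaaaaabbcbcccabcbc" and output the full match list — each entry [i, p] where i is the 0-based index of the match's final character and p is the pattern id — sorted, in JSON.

Build:
Trie (insert patterns):
  0='ε' goto a→1 b→7 c→24
  1='a' goto a→18 b→13 c→2  [P0 ends]
  2='ac' goto a→3
  3='aca' goto b→4
  4='acab' goto c→5
  5='acabc' goto b→6
  6='acabcb' goto ·  [P1 ends]
  7='b' goto a→8 c→19
  8='ba' goto c→9
  9='bac' goto a→10
  10='baca' goto c→11
  11='bacac' goto c→12
  12='bacacc' goto ·  [P2 ends]
  13='ab' goto b→14
  14='abb' goto a→15
  15='abba' goto b→16
  16='abbab' goto b→17
  17='abbabb' goto ·  [P3 ends]
  18='aa' goto ·  [P4 ends]
  19='bc' goto c→20
  20='bcc' goto c→21
  21='bccc' goto a→22
  22='bccca' goto b→23
  23='bcccab' goto ·  [P5 ends]
  24='c' goto b→25
  25='cb' goto ·  [P6 ends]

BFS fail/out derivation:
  fail(1) 'a': from fail(0)=0 chase 'a': 0 ⇒ 0;  out={0}∪out(0)={0}
  fail(7) 'b': from fail(0)=0 chase 'b': 0 ⇒ 0;  out=∅∪out(0)=∅
  fail(24) 'c': from fail(0)=0 chase 'c': 0 ⇒ 0;  out=∅∪out(0)=∅
  fail(2) 'ac': from fail(1)=0 chase 'c': 0 ⇒ 24;  out=∅∪out(24)=∅
  fail(8) 'ba': from fail(7)=0 chase 'a': 0 ⇒ 1;  out=∅∪out(1)={0}
  fail(13) 'ab': from fail(1)=0 chase 'b': 0 ⇒ 7;  out=∅∪out(7)=∅
  fail(18) 'aa': from fail(1)=0 chase 'a': 0 ⇒ 1;  out={4}∪out(1)={0,4}
  fail(19) 'bc': from fail(7)=0 chase 'c': 0 ⇒ 24;  out=∅∪out(24)=∅
  fail(25) 'cb': from fail(24)=0 chase 'b': 0 ⇒ 7;  out={6}∪out(7)={6}
  fail(3) 'aca': from fail(2)=24 chase 'a': 24→0 ⇒ 1;  out=∅∪out(1)={0}
  fail(9) 'bac': from fail(8)=1 chase 'c': 1 ⇒ 2;  out=∅∪out(2)=∅
  fail(14) 'abb': from fail(13)=7 chase 'b': 7→0 ⇒ 7;  out=∅∪out(7)=∅
  fail(20) 'bcc': from fail(19)=24 chase 'c': 24→0 ⇒ 24;  out=∅∪out(24)=∅
  fail(4) 'acab': from fail(3)=1 chase 'b': 1 ⇒ 13;  out=∅∪out(13)=∅
  fail(10) 'baca': from fail(9)=2 chase 'a': 2 ⇒ 3;  out=∅∪out(3)={0}
  fail(15) 'abba': from fail(14)=7 chase 'a': 7 ⇒ 8;  out=∅∪out(8)={0}
  fail(21) 'bccc': from fail(20)=24 chase 'c': 24→0 ⇒ 24;  out=∅∪out(24)=∅
  fail(5) 'acabc': from fail(4)=13 chase 'c': 13→7 ⇒ 19;  out=∅∪out(19)=∅
  fail(11) 'bacac': from fail(10)=3 chase 'c': 3→1 ⇒ 2;  out=∅∪out(2)=∅
  fail(16) 'abbab': from fail(15)=8 chase 'b': 8→1 ⇒ 13;  out=∅∪out(13)=∅
  fail(22) 'bccca': from fail(21)=24 chase 'a': 24→0 ⇒ 1;  out=∅∪out(1)={0}
  fail(6) 'acabcb': from fail(5)=19 chase 'b': 19→24 ⇒ 25;  out={1}∪out(25)={1,6}
  fail(12) 'bacacc': from fail(11)=2 chase 'c': 2→24→0 ⇒ 24;  out={2}∪out(24)={2}
  fail(17) 'abbabb': from fail(16)=13 chase 'b': 13 ⇒ 14;  out={3}∪out(14)={3}
  fail(23) 'bcccab': from fail(22)=1 chase 'b': 1 ⇒ 13;  out={5}∪out(13)={5}

Text stream:
i=0 'b': node 0→7
i=1 'a': node 7→8  emit P0@[1:1]
i=2 'c': node 8→9
i=3 'a': node 9→10  emit P0@[3:3]
i=4 'b': node 10→4 (via fail)
i=5 'c': node 4→5
i=6 'b': node 5→6  emit P1@[1:6],P6@[5:6]
i=7 'a': node 6→8 (via fail)  emit P0@[7:7]
i=8 'a': node 8→18 (via fail)  emit P0@[8:8],P4@[7:8]
i=9 'b': node 18→13 (via fail)
i=10 'c': node 13→19 (via fail)
i=11 'c': node 19→20
i=12 'c': node 20→21
i=13 'a': node 21→22  emit P0@[13:13]
i=14 'b': node 22→23  emit P5@[9:14]
i=15 'b': node 23→14 (via fail)
i=16 'a': node 14→15  emit P0@[16:16]
i=17 'a': node 15→18 (via fail)  emit P0@[17:17],P4@[16:17]
i=18 'a': node 18→18 (via fail)  emit P0@[18:18],P4@[17:18]
i=19 'a': node 18→18 (via fail)  emit P0@[19:19],P4@[18:19]
i=20 'a': node 18→18 (via fail)  emit P0@[20:20],P4@[19:20]
i=21 'b': node 18→13 (via fail)
i=22 'b': node 13→14
i=23 'c': node 14→19 (via fail)
i=24 'b': node 19→25 (via fail)  emit P6@[23:24]
i=25 'c': node 25→19 (via fail)
i=26 'c': node 19→20
i=27 'c': node 20→21
i=28 'a': node 21→22  emit P0@[28:28]
i=29 'b': node 22→23  emit P5@[24:29]
i=30 'c': node 23→19 (via fail)
i=31 'b': node 19→25 (via fail)  emit P6@[30:31]
i=32 'c': node 25→19 (via fail)

All matches (sorted): [[1,0],[3,0],[6,1],[6,6],[7,0],[8,0],[8,4],[13,0],[14,5],[16,0],[17,0],[17,4],[18,0],[18,4],[19,0],[19,4],[20,0],[20,4],[24,6],[28,0],[29,5],[31,6]]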